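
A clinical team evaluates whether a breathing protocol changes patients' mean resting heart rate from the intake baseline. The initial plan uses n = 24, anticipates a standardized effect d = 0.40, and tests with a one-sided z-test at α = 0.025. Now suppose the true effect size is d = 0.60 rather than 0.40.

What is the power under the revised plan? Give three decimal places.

Power ≈ 0.836

With d = 0.60: δ = d·√n = 0.60 × √24 = 2.9394. Critical value z_{0.025} = 1.960.
Revised power = P(Z > 1.960 − δ) = Φ(0.979) = 0.8363.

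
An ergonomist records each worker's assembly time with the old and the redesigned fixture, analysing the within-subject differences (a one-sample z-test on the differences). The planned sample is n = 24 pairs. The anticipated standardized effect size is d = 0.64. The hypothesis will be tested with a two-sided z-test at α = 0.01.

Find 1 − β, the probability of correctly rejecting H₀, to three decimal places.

Power ≈ 0.712

Noncentrality parameter: λ = d·√n = 0.64 × √24 = 3.1353
Critical value for a two-sided test at α = 0.01: z_{α/2} = 2.576.
Power = Φ(λ − 2.576) + Φ(−λ − 2.576) = Φ(0.560) + Φ(-5.711) = 0.7121 + 0.0000 = 0.7121.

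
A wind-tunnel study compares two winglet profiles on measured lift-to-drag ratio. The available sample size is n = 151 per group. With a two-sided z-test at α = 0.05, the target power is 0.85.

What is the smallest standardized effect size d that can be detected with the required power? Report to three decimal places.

Required noncentrality: δ = z_{0.025} + z_{0.15} = 1.960 + 1.036 = 2.996.
(Lower-tail contribution to power is negligible for δ > 0.)
δ = d·√(n/2) ⇒ d = δ/√(n/2) = 2.996/√(151/2) = 0.3448.

d ≈ 0.345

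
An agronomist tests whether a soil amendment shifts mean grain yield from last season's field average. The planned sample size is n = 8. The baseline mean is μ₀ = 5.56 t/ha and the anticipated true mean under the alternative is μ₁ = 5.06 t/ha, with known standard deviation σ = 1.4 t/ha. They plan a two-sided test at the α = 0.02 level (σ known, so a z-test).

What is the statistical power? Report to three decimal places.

Standardized effect: d = |μ₁ − μ₀| / σ = |5.06 − 5.56| / 1.4 = 0.3571
Noncentrality parameter: δ = d·√n = 0.3571 × √8 = 1.0102
Two-sided α = 0.02 → critical value z_{0.01} = 2.326.
Power = Φ(δ − 2.326) + Φ(−δ − 2.326) = Φ(-1.316) + Φ(-3.337) = 0.0941 + 0.0004 = 0.0945.

Power ≈ 0.094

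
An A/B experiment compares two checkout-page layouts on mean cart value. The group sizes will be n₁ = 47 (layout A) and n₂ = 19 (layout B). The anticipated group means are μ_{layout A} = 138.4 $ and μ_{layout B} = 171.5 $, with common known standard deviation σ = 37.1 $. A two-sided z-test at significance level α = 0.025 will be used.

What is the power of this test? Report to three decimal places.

Power ≈ 0.851

Standardized effect: d = |μ_{layout A} − μ_{layout B}| / σ = |138.4 − 171.5| / 37.1 = 0.8922
Noncentrality parameter: δ = d / √(1/n₁ + 1/n₂) = 0.8922 / √(1/47 + 1/19) = 3.2818
Two-sided α = 0.025 → critical value z_{0.0125} = 2.241.
Power = Φ(δ − 2.241) + Φ(−δ − 2.241) = Φ(1.040) + Φ(-5.523) = 0.8509 + 0.0000 = 0.8509.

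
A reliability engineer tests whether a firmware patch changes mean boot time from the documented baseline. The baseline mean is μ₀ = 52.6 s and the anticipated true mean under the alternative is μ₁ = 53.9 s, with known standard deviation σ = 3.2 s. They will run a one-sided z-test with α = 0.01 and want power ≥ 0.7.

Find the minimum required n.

Standardized effect: d = |μ₁ − μ₀| / σ = |53.9 − 52.6| / 3.2 = 0.4062
Set Φ(δ − 2.326) = 0.7; then δ − 2.326 = Φ⁻¹(0.7) = 0.524, giving δ = 2.851.
δ = d·√n ⇒ n = (δ/d)² = (2.851 / 0.4062)² = 49.24.
Round up to the next whole unit.

n = 50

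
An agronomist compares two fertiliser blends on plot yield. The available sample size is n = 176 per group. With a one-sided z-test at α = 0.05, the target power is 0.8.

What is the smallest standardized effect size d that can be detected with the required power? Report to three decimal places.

Required noncentrality: δ = z_{0.05} + z_{0.20} = 1.645 + 0.842 = 2.486.
δ = d·√(n/2) ⇒ d = δ/√(n/2) = 2.486/√(176/2) = 0.2651.

d ≈ 0.265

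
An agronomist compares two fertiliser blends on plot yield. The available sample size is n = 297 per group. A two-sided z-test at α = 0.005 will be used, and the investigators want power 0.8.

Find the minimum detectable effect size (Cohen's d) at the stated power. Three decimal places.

Required noncentrality: δ = z_{0.0025} + z_{0.20} = 2.807 + 0.842 = 3.649.
(The second rejection-region term Φ(−δ − z_{α/2}) is negligible and dropped.)
δ = d·√(n/2) ⇒ d = δ/√(n/2) = 3.649/√(297/2) = 0.2994.

d ≈ 0.299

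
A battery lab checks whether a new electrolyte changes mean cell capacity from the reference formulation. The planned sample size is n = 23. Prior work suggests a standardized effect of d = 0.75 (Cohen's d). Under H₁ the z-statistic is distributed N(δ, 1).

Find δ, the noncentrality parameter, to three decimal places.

δ ≈ 3.597

δ = d·√n = 0.75 × √23 = 3.5969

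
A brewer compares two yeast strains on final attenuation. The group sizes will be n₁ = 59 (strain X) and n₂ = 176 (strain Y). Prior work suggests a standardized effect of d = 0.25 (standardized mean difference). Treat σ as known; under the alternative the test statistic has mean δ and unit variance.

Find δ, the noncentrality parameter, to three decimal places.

δ = d / √(1/n₁ + 1/n₂) = 0.25 / √(1/59 + 1/176) = 1.6618

δ ≈ 1.662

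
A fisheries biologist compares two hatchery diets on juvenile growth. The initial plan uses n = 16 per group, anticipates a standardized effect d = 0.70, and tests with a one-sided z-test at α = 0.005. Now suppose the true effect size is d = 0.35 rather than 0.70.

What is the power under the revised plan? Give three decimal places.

With d = 0.35: δ = d·√(n/2) = 0.35 × √(16/2) = 0.9899. Critical value z_{0.005} = 2.576.
Revised power = P(Z > 2.576 − δ) = Φ(-1.586) = 0.0564.

Power ≈ 0.056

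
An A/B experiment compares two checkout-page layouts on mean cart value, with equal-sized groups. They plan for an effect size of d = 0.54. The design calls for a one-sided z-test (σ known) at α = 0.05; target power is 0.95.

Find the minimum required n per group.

n = 75 per group

Set Φ(δ − 1.645) = 0.95; then δ − 1.645 = Φ⁻¹(0.95) = 1.645, giving δ = 3.290.
δ = d·√(n/2) ⇒ n = 2(δ/d)² = 2 × (3.290 / 0.54)² = 74.23.
Round up to the next whole unit.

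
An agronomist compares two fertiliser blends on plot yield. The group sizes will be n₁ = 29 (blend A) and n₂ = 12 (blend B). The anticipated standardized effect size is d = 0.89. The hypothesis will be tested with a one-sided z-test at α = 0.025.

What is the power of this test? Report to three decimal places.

Power ≈ 0.737

Noncentrality parameter: δ = d / √(1/n₁ + 1/n₂) = 0.89 / √(1/29 + 1/12) = 2.5929
One-sided α = 0.025 → critical value z_{0.025} = 1.960.
Power = P(Z > 1.960 − δ) = Φ(0.633) = 0.7366.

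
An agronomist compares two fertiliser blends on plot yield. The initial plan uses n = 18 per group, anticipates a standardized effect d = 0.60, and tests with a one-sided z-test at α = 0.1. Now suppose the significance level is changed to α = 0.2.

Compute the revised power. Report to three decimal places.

δ = d·√(n/2) = 0.60 × √(18/2) = 1.8000 (unchanged). New critical value: z_{0.2} = 0.842.
Revised power = P(Z > 0.842 − δ) = Φ(0.958) = 0.8311.

Power ≈ 0.831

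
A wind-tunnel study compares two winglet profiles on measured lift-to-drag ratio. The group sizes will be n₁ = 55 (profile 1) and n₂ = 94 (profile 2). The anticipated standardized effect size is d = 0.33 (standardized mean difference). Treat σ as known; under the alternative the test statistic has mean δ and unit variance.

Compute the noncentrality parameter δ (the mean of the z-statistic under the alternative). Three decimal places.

The noncentrality parameter scales effect size by the design's sample-size factor: δ = d / √(1/n₁ + 1/n₂) = 0.33 / √(1/55 + 1/94) = 1.9439

δ ≈ 1.944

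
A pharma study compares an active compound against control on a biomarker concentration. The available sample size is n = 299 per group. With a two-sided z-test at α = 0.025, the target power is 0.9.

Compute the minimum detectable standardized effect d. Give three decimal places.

Required noncentrality: δ = z_{0.0125} + z_{0.10} = 2.241 + 1.282 = 3.523.
(Lower-tail contribution to power is negligible for δ > 0.)
δ = d·√(n/2) ⇒ d = δ/√(n/2) = 3.523/√(299/2) = 0.2881.

d ≈ 0.288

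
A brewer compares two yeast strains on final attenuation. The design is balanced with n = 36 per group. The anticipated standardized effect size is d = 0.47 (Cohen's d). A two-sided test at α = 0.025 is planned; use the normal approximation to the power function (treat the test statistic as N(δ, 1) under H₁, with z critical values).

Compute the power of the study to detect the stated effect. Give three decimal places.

Power ≈ 0.402

Noncentrality parameter: δ = d·√(n/2) = 0.47 × √(36/2) = 1.9940
Critical value for a two-sided test at α = 0.025: z_{α/2} = 2.241.
Power = Φ(δ − 2.241) + Φ(−δ − 2.241) = Φ(-0.247) + Φ(-4.235) = 0.4023 + 0.0000 = 0.4023.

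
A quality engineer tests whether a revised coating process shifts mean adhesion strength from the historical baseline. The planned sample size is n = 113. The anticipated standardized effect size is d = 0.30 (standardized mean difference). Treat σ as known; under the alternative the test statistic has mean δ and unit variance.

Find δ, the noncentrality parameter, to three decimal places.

δ ≈ 3.189

δ = d·√n = 0.30 × √113 = 3.1890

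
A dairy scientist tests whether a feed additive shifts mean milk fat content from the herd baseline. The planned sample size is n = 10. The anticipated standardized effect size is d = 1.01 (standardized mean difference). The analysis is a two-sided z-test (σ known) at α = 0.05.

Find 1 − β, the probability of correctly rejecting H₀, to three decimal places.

Power ≈ 0.891

Noncentrality parameter: δ = d·√n = 1.01 × √10 = 3.1939
Critical value for a two-sided test at α = 0.05: z_{α/2} = 1.960.
Power = Φ(δ − 1.960) + Φ(−δ − 1.960) = Φ(1.234) + Φ(-5.154) = 0.8914 + 0.0000 = 0.8914.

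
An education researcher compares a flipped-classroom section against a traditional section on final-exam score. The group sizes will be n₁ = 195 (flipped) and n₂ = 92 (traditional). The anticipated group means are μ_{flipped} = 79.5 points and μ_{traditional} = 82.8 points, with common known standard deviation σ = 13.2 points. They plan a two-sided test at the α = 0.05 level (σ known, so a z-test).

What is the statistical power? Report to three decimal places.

Standardized effect: d = |μ_{flipped} − μ_{traditional}| / σ = |79.5 − 82.8| / 13.2 = 0.2500
Noncentrality parameter: δ = d / √(1/n₁ + 1/n₂) = 0.2500 / √(1/195 + 1/92) = 1.9766
Critical value for a two-sided test at α = 0.05: z_{α/2} = 1.960.
Power = Φ(δ − 1.960) + Φ(−δ − 1.960) = Φ(0.017) + Φ(-3.937) = 0.5066 + 0.0000 = 0.5067.

Power ≈ 0.507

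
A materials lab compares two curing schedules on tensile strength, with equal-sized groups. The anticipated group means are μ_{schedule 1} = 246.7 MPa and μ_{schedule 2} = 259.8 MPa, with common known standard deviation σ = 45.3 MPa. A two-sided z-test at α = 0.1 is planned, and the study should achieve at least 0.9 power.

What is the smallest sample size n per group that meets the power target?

Standardized effect: d = |μ_{schedule 1} − μ_{schedule 2}| / σ = |246.7 − 259.8| / 45.3 = 0.2892
For power 0.9 need Φ(δ − z_{0.05}) = 0.9, so δ = z_{0.05} + z_{0.10} = 1.645 + 1.282 = 2.926.
(Ignoring the negligible lower-tail rejection probability gives the usual closed-form inversion.)
δ = d·√(n/2) ⇒ n = 2(δ/d)² = 2 × (2.926 / 0.2892)² = 204.81.
Rounding up, n = 205 per group.

n = 205 per group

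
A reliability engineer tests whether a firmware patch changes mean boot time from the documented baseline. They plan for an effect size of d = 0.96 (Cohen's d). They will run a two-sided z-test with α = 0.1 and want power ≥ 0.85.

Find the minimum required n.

Set Φ(δ − 1.645) = 0.85; then δ − 1.645 = Φ⁻¹(0.85) = 1.036, giving δ = 2.681.
(For δ > 0 the lower-tail rejection region contributes negligibly to power, so the one-term inversion is standard.)
δ = d·√n ⇒ n = (δ/d)² = (2.681 / 0.96)² = 7.80.
Rounding up, n = 8.

n = 8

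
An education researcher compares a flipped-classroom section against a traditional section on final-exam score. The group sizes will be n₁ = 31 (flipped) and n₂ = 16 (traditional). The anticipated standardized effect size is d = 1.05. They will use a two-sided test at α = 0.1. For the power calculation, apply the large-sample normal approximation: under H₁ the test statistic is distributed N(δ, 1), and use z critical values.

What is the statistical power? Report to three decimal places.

Noncentrality parameter: δ = d / √(1/n₁ + 1/n₂) = 1.05 / √(1/31 + 1/16) = 3.4110
Critical value for a two-sided test at α = 0.1: z_{α/2} = 1.645.
Power = Φ(δ − 1.645) + Φ(−δ − 1.645) = Φ(1.766) + Φ(-5.056) = 0.9613 + 0.0000 = 0.9613.

Power ≈ 0.961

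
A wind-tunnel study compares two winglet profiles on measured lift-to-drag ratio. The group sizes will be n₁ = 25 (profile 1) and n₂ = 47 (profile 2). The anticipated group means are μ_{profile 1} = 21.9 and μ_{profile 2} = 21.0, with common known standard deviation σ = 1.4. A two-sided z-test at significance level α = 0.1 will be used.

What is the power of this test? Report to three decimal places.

Power ≈ 0.829

Standardized effect: d = |μ_{profile 1} − μ_{profile 2}| / σ = |21.9 − 21.0| / 1.4 = 0.6429
Noncentrality parameter: δ = d / √(1/n₁ + 1/n₂) = 0.6429 / √(1/25 + 1/47) = 2.5970
Two-sided α = 0.1 → critical value z_{0.05} = 1.645.
Power = Φ(δ − 1.645) + Φ(−δ − 1.645) = Φ(0.952) + Φ(-4.242) = 0.8295 + 0.0000 = 0.8295.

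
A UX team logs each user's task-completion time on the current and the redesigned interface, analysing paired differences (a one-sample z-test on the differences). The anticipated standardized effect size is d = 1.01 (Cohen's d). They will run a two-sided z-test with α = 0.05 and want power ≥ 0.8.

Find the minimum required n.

Set Φ(δ − 1.960) = 0.8; then δ − 1.960 = Φ⁻¹(0.8) = 0.842, giving δ = 2.802.
(Ignoring the negligible lower-tail rejection probability gives the usual closed-form inversion.)
δ = d·√n ⇒ n = (δ/d)² = (2.802 / 1.01)² = 7.69.
Rounding up, n = 8.

n = 8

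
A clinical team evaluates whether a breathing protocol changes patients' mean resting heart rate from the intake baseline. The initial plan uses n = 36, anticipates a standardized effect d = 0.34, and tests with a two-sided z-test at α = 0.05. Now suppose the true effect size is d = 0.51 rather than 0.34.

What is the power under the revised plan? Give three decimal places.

Power ≈ 0.864

With d = 0.51: δ = d·√n = 0.51 × √36 = 3.0600. Critical value z_{0.025} = 1.960.
Revised power = Φ(δ − 1.960) + Φ(−δ − 1.960) = Φ(1.100) + Φ(-5.020) = 0.8643 + 0.0000 = 0.8643.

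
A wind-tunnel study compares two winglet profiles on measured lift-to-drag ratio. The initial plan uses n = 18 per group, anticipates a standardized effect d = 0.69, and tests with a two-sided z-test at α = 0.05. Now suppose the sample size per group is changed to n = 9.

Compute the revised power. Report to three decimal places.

With n = 9 per group: δ = d·√(n/2) = 0.69 × √(9/2) = 1.4637. Critical value z_{0.025} = 1.960.
Revised power = Φ(δ − 1.960) + Φ(−δ − 1.960) = Φ(-0.496) + Φ(-3.424) = 0.3099 + 0.0003 = 0.3102.

Power ≈ 0.310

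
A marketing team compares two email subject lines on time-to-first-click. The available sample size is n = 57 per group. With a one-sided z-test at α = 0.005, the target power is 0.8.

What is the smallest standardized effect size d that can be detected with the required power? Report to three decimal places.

Need Φ(δ − 2.576) = 0.8, so δ = 2.576 + 0.842 = 3.417.
δ = d·√(n/2) ⇒ d = δ/√(n/2) = 3.417/√(57/2) = 0.6401.

d ≈ 0.640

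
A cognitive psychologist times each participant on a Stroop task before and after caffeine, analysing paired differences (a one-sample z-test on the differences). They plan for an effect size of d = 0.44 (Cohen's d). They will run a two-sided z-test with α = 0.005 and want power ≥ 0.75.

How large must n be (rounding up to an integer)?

Set Φ(δ − 2.807) = 0.75; then δ − 2.807 = Φ⁻¹(0.75) = 0.674, giving δ = 3.482.
(Ignoring the negligible lower-tail rejection probability gives the usual closed-form inversion.)
δ = d·√n ⇒ n = (δ/d)² = (3.482 / 0.44)² = 62.61.
Rounding up, n = 63.

n = 63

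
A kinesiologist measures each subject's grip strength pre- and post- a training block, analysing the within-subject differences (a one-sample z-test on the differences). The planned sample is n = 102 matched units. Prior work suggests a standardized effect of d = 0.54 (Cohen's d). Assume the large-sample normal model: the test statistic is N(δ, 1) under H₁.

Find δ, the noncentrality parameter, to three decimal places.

δ ≈ 5.454

The noncentrality parameter scales effect size by the design's sample-size factor: δ = d·√n = 0.54 × √102 = 5.4537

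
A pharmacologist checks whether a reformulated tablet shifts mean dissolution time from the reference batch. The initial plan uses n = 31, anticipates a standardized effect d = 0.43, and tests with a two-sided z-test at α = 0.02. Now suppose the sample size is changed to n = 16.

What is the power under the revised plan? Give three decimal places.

Power ≈ 0.272

With n = 16: δ = d·√n = 0.43 × √16 = 1.7200. Critical value z_{0.01} = 2.326.
Revised power = Φ(δ − 2.326) + Φ(−δ − 2.326) = Φ(-0.606) + Φ(-4.046) = 0.2721 + 0.0000 = 0.2722.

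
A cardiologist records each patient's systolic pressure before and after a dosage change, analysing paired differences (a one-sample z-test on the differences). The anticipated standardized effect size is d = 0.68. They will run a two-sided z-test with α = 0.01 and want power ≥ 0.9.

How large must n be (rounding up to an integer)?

n = 33

For power 0.9 need Φ(δ − z_{0.005}) = 0.9, so δ = z_{0.005} + z_{0.10} = 2.576 + 1.282 = 3.857.
(The Φ(−δ − z_{α/2}) term is vanishingly small for δ > 0 and is dropped in the standard sample-size formula.)
δ = d·√n ⇒ n = (δ/d)² = (3.857 / 0.68)² = 32.18.
Round up to the next whole unit.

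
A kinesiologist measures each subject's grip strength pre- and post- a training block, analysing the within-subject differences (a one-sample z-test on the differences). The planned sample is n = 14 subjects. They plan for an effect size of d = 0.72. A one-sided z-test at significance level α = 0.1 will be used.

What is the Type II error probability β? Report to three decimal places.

Noncentrality parameter: δ = d·√n = 0.72 × √14 = 2.6940
Critical value for a one-sided test at α = 0.1: z_α = 1.282.
Power = P(Z > 1.282 − δ) = Φ(1.412) = 0.9211.
Type II error: β = 1 − power = 1 − 0.9211 = 0.0789.

β ≈ 0.079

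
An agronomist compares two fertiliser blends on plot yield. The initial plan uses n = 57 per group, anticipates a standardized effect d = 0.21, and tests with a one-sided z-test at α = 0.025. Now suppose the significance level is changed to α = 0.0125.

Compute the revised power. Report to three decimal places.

δ = d·√(n/2) = 0.21 × √(57/2) = 1.1211 (unchanged). New critical value: z_{0.0125} = 2.241.
Revised power = Φ(δ − 2.241) = Φ(-1.120) = 0.1313.

Power ≈ 0.131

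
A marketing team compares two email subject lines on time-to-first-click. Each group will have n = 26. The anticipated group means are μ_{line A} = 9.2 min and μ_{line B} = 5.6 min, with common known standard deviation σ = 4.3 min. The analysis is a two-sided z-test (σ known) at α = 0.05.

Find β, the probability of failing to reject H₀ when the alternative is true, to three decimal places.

β ≈ 0.145

Standardized effect: d = |μ_{line A} − μ_{line B}| / σ = |9.2 − 5.6| / 4.3 = 0.8372
Noncentrality parameter: λ = d·√(n/2) = 0.8372 × √(26/2) = 3.0186
Critical value for a two-sided test at α = 0.05: z_{α/2} = 1.960.
Power = Φ(λ − 1.960) + Φ(−λ − 1.960) = Φ(1.059) + Φ(-4.979) = 0.8551 + 0.0000 = 0.8551.
Type II error: β = 1 − power = 1 − 0.8551 = 0.1449.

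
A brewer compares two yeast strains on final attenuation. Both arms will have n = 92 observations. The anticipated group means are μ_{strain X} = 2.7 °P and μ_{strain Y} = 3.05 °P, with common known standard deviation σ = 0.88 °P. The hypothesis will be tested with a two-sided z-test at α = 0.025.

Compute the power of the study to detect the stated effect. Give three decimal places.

Standardized effect: d = |μ_{strain X} − μ_{strain Y}| / σ = |2.7 − 3.05| / 0.88 = 0.3977
Noncentrality parameter: δ = d·√(n/2) = 0.3977 × √(92/2) = 2.6975
Critical value for a two-sided test at α = 0.025: z_{α/2} = 2.241.
Power = Φ(δ − 2.241) + Φ(−δ − 2.241) = Φ(0.456) + Φ(-4.939) = 0.6758 + 0.0000 = 0.6758.

Power ≈ 0.676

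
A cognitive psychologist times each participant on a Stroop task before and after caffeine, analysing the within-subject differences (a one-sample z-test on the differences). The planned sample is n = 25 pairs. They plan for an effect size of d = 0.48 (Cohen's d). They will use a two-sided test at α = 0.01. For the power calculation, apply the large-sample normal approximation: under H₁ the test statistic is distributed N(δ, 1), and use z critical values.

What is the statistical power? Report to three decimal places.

Noncentrality parameter: δ = d·√n = 0.48 × √25 = 2.4000
Critical value for a two-sided test at α = 0.01: z_{α/2} = 2.576.
Power = Φ(δ − 2.576) + Φ(−δ − 2.576) = Φ(-0.176) + Φ(-4.976) = 0.4302 + 0.0000 = 0.4302.

Power ≈ 0.430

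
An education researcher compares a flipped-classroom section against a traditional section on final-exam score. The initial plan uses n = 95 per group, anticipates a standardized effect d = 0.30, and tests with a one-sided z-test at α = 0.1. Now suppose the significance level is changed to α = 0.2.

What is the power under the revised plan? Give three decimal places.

δ = d·√(n/2) = 0.30 × √(95/2) = 2.0676 (unchanged). New critical value: z_{0.2} = 0.842.
Revised power = Φ(δ − 0.842) = Φ(1.226) = 0.8899.

Power ≈ 0.890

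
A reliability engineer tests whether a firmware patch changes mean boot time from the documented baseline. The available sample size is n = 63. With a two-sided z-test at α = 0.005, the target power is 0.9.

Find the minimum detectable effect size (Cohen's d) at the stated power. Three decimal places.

Required noncentrality: δ = z_{0.0025} + z_{0.10} = 2.807 + 1.282 = 4.089.
(Lower-tail contribution to power is negligible for δ > 0.)
δ = d·√n ⇒ d = δ/√n = 4.089/√63 = 0.5151.

d ≈ 0.515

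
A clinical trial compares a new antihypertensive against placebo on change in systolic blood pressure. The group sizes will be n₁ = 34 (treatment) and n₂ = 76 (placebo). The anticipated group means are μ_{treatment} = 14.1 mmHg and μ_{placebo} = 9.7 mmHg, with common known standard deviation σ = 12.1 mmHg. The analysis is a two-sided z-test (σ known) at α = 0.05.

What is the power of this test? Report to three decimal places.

Standardized effect: d = |μ_{treatment} − μ_{placebo}| / σ = |14.1 − 9.7| / 12.1 = 0.3636
Noncentrality parameter: δ = d / √(1/n₁ + 1/n₂) = 0.3636 / √(1/34 + 1/76) = 1.7625
Two-sided α = 0.05 → critical value z_{0.025} = 1.960.
Power = Φ(δ − 1.960) + Φ(−δ − 1.960) = Φ(-0.198) + Φ(-3.722) = 0.4217 + 0.0001 = 0.4218.

Power ≈ 0.422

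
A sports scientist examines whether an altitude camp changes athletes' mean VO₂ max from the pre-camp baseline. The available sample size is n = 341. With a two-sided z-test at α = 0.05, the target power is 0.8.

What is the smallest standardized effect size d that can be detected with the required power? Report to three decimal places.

d ≈ 0.152

Required noncentrality: δ = z_{0.025} + z_{0.20} = 1.960 + 0.842 = 2.802.
(The second rejection-region term Φ(−δ − z_{α/2}) is negligible and dropped.)
δ = d·√n ⇒ d = δ/√n = 2.802/√341 = 0.1517.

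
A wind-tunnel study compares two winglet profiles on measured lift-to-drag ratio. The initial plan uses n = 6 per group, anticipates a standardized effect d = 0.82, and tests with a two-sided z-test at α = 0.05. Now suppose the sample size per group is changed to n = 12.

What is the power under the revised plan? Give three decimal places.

Power ≈ 0.519

With n = 12 per group: δ = d·√(n/2) = 0.82 × √(12/2) = 2.0086. Critical value z_{0.025} = 1.960.
Revised power = Φ(δ − 1.960) + Φ(−δ − 1.960) = Φ(0.049) + Φ(-3.969) = 0.5194 + 0.0000 = 0.5194.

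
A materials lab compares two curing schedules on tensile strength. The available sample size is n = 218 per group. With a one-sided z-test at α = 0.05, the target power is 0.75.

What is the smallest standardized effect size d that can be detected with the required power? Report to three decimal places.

d ≈ 0.222

Need Φ(δ − 1.645) = 0.75, so δ = 1.645 + 0.674 = 2.319.
δ = d·√(n/2) ⇒ d = δ/√(n/2) = 2.319/√(218/2) = 0.2222.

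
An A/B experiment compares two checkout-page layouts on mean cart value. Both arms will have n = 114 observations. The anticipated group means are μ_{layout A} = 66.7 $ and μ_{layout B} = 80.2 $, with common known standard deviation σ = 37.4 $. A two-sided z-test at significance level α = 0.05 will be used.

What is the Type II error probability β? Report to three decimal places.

Standardized effect: d = |μ_{layout A} − μ_{layout B}| / σ = |66.7 − 80.2| / 37.4 = 0.3610
Noncentrality parameter: δ = d·√(n/2) = 0.3610 × √(114/2) = 2.7252
Critical value for a two-sided test at α = 0.05: z_{α/2} = 1.960.
Power = Φ(δ − 1.960) + Φ(−δ − 1.960) = Φ(0.765) + Φ(-4.685) = 0.7779 + 0.0000 = 0.7779.
Type II error: β = 1 − power = 1 − 0.7779 = 0.2221.

β ≈ 0.222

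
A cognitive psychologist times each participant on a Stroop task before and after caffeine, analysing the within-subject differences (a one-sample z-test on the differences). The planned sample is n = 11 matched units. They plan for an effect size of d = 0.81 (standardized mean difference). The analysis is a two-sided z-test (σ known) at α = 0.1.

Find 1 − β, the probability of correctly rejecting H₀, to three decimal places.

Noncentrality parameter: δ = d·√n = 0.81 × √11 = 2.6865
Critical value for a two-sided test at α = 0.1: z_{α/2} = 1.645.
Power = Φ(δ − 1.645) + Φ(−δ − 1.645) = Φ(1.042) + Φ(-4.331) = 0.8512 + 0.0000 = 0.8512.

Power ≈ 0.851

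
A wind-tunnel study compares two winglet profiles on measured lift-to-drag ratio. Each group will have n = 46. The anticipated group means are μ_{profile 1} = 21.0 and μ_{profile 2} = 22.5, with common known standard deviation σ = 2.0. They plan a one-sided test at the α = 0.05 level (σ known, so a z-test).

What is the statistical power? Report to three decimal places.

Standardized effect: d = |μ_{profile 1} − μ_{profile 2}| / σ = |21.0 − 22.5| / 2.0 = 0.7500
Noncentrality parameter: δ = d·√(n/2) = 0.7500 × √(46/2) = 3.5969
One-sided α = 0.05 → critical value z_{0.05} = 1.645.
Power = P(Z > 1.645 − δ) = Φ(1.952) = 0.9745.

Power ≈ 0.975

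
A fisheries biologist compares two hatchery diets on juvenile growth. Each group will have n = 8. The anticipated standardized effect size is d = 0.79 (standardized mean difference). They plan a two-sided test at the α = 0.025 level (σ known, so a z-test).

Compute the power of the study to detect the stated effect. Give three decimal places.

Power ≈ 0.254

Noncentrality parameter: δ = d·√(n/2) = 0.79 × √(8/2) = 1.5800
Critical value for a two-sided test at α = 0.025: z_{α/2} = 2.241.
Power = Φ(δ − 2.241) + Φ(−δ − 2.241) = Φ(-0.661) + Φ(-3.821) = 0.2542 + 0.0001 = 0.2542.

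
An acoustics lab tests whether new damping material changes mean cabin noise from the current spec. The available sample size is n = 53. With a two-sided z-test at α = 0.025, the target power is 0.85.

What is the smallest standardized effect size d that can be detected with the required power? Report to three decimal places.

Required noncentrality: δ = z_{0.0125} + z_{0.15} = 2.241 + 1.036 = 3.278.
(The second rejection-region term Φ(−δ − z_{α/2}) is negligible and dropped.)
δ = d·√n ⇒ d = δ/√n = 3.278/√53 = 0.4502.

d ≈ 0.450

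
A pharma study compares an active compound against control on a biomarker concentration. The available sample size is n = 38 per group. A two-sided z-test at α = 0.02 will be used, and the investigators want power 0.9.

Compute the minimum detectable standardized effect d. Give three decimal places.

d ≈ 0.828

Need Φ(δ − 2.326) = 0.9, so δ = 2.326 + 1.282 = 3.608.
(The second rejection-region term Φ(−δ − z_{α/2}) is negligible and dropped.)
δ = d·√(n/2) ⇒ d = δ/√(n/2) = 3.608/√(38/2) = 0.8277.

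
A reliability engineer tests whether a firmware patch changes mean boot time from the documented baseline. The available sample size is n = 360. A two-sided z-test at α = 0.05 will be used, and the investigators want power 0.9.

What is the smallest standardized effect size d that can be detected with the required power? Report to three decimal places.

d ≈ 0.171

Required noncentrality: δ = z_{0.025} + z_{0.10} = 1.960 + 1.282 = 3.242.
(The second rejection-region term Φ(−δ − z_{α/2}) is negligible and dropped.)
δ = d·√n ⇒ d = δ/√n = 3.242/√360 = 0.1708.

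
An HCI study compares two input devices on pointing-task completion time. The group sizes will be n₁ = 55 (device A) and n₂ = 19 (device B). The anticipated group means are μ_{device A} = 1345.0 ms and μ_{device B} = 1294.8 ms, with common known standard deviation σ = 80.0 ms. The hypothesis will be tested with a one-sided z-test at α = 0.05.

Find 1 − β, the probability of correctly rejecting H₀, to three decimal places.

Standardized effect: d = |μ_{device A} − μ_{device B}| / σ = |1345.0 − 1294.8| / 80.0 = 0.6275
Noncentrality parameter: δ = d / √(1/n₁ + 1/n₂) = 0.6275 / √(1/55 + 1/19) = 2.3581
One-sided α = 0.05 → critical value z_{0.05} = 1.645.
Power = P(Z > 1.645 − δ) = Φ(0.713) = 0.7621.

Power ≈ 0.762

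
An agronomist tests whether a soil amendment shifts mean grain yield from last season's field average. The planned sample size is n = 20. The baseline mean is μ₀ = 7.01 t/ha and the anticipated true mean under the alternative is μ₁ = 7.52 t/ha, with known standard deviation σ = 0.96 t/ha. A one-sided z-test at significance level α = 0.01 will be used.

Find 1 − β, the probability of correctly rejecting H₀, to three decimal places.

Power ≈ 0.520

Standardized effect: d = |μ₁ − μ₀| / σ = |7.52 − 7.01| / 0.96 = 0.5312
Noncentrality parameter: δ = d·√n = 0.5312 × √20 = 2.3758
Critical value for a one-sided test at α = 0.01: z_α = 2.326.
Power = P(Z > 2.326 − δ) = Φ(0.049) = 0.5197.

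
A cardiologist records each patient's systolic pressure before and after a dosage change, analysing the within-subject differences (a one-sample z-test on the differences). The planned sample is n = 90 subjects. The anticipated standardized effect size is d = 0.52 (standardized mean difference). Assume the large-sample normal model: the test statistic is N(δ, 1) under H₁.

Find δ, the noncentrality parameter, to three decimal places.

δ ≈ 4.933

δ = d·√n = 0.52 × √90 = 4.9332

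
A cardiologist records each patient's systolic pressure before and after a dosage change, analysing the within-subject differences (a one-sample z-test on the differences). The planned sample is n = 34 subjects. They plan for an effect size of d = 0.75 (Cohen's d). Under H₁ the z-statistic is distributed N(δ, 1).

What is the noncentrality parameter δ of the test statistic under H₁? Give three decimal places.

δ ≈ 4.373

The noncentrality parameter scales effect size by the design's sample-size factor: δ = d·√n = 0.75 × √34 = 4.3732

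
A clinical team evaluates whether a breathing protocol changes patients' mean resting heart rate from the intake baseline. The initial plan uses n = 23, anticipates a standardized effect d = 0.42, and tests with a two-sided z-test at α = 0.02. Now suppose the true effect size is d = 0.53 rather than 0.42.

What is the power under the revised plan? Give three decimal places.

Power ≈ 0.585

With d = 0.53: δ = d·√n = 0.53 × √23 = 2.5418. Critical value z_{0.01} = 2.326.
Revised power = Φ(δ − 2.326) + Φ(−δ − 2.326) = Φ(0.215) + Φ(-4.868) = 0.5853 + 0.0000 = 0.5853.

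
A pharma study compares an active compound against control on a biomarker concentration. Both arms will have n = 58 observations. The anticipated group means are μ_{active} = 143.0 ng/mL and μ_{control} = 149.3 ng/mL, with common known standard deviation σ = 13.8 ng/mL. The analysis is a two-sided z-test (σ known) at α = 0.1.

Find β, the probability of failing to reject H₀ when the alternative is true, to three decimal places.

β ≈ 0.208

Standardized effect: d = |μ_{active} − μ_{control}| / σ = |143.0 − 149.3| / 13.8 = 0.4565
Noncentrality parameter: δ = d·√(n/2) = 0.4565 × √(58/2) = 2.4584
Critical value for a two-sided test at α = 0.1: z_{α/2} = 1.645.
Power = Φ(δ − 1.645) + Φ(−δ − 1.645) = Φ(0.814) + Φ(-4.103) = 0.7921 + 0.0000 = 0.7921.
Type II error: β = 1 − power = 1 − 0.7921 = 0.2079.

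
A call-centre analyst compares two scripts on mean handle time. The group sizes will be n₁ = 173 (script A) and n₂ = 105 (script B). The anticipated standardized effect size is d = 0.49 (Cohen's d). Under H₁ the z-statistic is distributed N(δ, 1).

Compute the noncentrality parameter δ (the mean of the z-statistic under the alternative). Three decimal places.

δ ≈ 3.961

δ = d / √(1/n₁ + 1/n₂) = 0.49 / √(1/173 + 1/105) = 3.9609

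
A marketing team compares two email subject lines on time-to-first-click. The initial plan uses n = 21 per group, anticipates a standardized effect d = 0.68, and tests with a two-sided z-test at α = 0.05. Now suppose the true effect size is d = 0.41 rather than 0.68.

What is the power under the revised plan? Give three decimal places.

With d = 0.41: δ = d·√(n/2) = 0.41 × √(21/2) = 1.3286. Critical value z_{0.025} = 1.960.
Revised power = Φ(δ − 1.960) + Φ(−δ − 1.960) = Φ(-0.631) + Φ(-3.289) = 0.2639 + 0.0005 = 0.2644.

Power ≈ 0.264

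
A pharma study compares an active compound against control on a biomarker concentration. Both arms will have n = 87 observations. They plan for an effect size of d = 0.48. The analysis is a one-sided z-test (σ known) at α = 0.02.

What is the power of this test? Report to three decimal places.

Noncentrality parameter: δ = d·√(n/2) = 0.48 × √(87/2) = 3.1658
Critical value for a one-sided test at α = 0.02: z_α = 2.054.
Power = Φ(δ − 2.054) = Φ(1.112) = 0.8669.

Power ≈ 0.867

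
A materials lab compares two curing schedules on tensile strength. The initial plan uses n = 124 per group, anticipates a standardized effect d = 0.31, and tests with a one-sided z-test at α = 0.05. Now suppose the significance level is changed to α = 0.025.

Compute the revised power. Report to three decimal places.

δ = d·√(n/2) = 0.31 × √(124/2) = 2.4409 (unchanged). New critical value: z_{0.025} = 1.960.
Revised power = P(Z > 1.960 − δ) = Φ(0.481) = 0.6847.

Power ≈ 0.685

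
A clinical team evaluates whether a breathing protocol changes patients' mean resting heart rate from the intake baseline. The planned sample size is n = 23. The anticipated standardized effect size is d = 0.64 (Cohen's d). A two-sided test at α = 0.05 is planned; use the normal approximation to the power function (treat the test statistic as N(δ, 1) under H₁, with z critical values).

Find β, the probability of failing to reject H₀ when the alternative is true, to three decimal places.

Noncentrality parameter: δ = d·√n = 0.64 × √23 = 3.0693
Critical value for a two-sided test at α = 0.05: z_{α/2} = 1.960.
Power = Φ(δ − 1.960) + Φ(−δ − 1.960) = Φ(1.109) + Φ(-5.029) = 0.8664 + 0.0000 = 0.8664.
Type II error: β = 1 − power = 1 − 0.8664 = 0.1336.

β ≈ 0.134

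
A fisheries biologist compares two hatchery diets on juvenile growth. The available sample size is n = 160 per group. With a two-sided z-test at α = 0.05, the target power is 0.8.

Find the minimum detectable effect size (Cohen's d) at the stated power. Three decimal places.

d ≈ 0.313

Required noncentrality: δ = z_{0.025} + z_{0.20} = 1.960 + 0.842 = 2.802.
(Lower-tail contribution to power is negligible for δ > 0.)
δ = d·√(n/2) ⇒ d = δ/√(n/2) = 2.802/√(160/2) = 0.3132.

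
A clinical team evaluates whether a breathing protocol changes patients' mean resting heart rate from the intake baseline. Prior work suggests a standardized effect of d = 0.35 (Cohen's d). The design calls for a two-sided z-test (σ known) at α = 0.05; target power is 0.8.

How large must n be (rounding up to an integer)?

n = 65

For power 0.8 need Φ(δ − z_{0.025}) = 0.8, so δ = z_{0.025} + z_{0.20} = 1.960 + 0.842 = 2.802.
(Ignoring the negligible lower-tail rejection probability gives the usual closed-form inversion.)
δ = d·√n ⇒ n = (δ/d)² = (2.802 / 0.35)² = 64.07.
Rounding up, n = 65.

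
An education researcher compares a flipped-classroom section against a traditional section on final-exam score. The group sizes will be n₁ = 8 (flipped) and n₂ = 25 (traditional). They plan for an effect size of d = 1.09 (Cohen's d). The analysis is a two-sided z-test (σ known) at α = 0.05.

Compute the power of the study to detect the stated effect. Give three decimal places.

Noncentrality parameter: δ = d / √(1/n₁ + 1/n₂) = 1.09 / √(1/8 + 1/25) = 2.6834
Critical value for a two-sided test at α = 0.05: z_{α/2} = 1.960.
Power = Φ(δ − 1.960) + Φ(−δ − 1.960) = Φ(0.723) + Φ(-4.643) = 0.7653 + 0.0000 = 0.7653.

Power ≈ 0.765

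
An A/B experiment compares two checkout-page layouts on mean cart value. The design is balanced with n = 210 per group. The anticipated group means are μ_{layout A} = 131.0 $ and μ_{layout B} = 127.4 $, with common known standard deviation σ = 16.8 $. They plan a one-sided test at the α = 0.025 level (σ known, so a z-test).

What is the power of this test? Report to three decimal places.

Power ≈ 0.593

Standardized effect: d = |μ_{layout A} − μ_{layout B}| / σ = |131.0 − 127.4| / 16.8 = 0.2143
Noncentrality parameter: δ = d·√(n/2) = 0.2143 × √(210/2) = 2.1958
Critical value for a one-sided test at α = 0.025: z_α = 1.960.
Power = Φ(δ − 1.960) = Φ(0.236) = 0.5932.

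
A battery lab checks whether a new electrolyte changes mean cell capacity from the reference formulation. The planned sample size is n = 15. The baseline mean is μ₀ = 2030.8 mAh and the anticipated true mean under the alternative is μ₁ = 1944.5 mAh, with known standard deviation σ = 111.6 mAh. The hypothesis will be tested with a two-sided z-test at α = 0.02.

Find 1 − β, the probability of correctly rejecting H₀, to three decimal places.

Power ≈ 0.748

Standardized effect: d = |μ₁ − μ₀| / σ = |1944.5 − 2030.8| / 111.6 = 0.7733
Noncentrality parameter: δ = d·√n = 0.7733 × √15 = 2.9950
Two-sided α = 0.02 → critical value z_{0.01} = 2.326.
Power = Φ(δ − 2.326) + Φ(−δ − 2.326) = Φ(0.669) + Φ(-5.321) = 0.7481 + 0.0000 = 0.7481.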